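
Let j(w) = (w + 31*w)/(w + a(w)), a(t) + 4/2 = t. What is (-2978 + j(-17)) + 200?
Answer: -24866/9 ≈ -2762.9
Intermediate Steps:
a(t) = -2 + t
j(w) = 32*w/(-2 + 2*w) (j(w) = (w + 31*w)/(w + (-2 + w)) = (32*w)/(-2 + 2*w) = 32*w/(-2 + 2*w))
(-2978 + j(-17)) + 200 = (-2978 + 16*(-17)/(-1 - 17)) + 200 = (-2978 + 16*(-17)/(-18)) + 200 = (-2978 + 16*(-17)*(-1/18)) + 200 = (-2978 + 136/9) + 200 = -26666/9 + 200 = -24866/9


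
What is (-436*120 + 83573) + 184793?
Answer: 216046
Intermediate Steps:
(-436*120 + 83573) + 184793 = (-52320 + 83573) + 184793 = 31253 + 184793 = 216046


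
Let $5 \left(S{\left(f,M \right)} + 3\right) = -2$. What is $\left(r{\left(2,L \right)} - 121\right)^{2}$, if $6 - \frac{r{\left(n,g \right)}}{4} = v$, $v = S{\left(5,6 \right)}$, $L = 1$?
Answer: $\frac{173889}{25} \approx 6955.6$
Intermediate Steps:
$S{\left(f,M \right)} = - \frac{17}{5}$ ($S{\left(f,M \right)} = -3 + \frac{1}{5} \left(-2\right) = -3 - \frac{2}{5} = - \frac{17}{5}$)
$v = - \frac{17}{5} \approx -3.4$
$r{\left(n,g \right)} = \frac{188}{5}$ ($r{\left(n,g \right)} = 24 - - \frac{68}{5} = 24 + \frac{68}{5} = \frac{188}{5}$)
$\left(r{\left(2,L \right)} - 121\right)^{2} = \left(\frac{188}{5} - 121\right)^{2} = \left(- \frac{417}{5}\right)^{2} = \frac{173889}{25}$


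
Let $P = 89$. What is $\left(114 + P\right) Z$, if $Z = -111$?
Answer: $-22533$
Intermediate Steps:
$\left(114 + P\right) Z = \left(114 + 89\right) \left(-111\right) = 203 \left(-111\right) = -22533$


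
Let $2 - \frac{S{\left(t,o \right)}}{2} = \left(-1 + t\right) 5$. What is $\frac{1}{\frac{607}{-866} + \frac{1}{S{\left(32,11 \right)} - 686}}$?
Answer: $- \frac{429536}{301505} \approx -1.4246$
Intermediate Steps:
$S{\left(t,o \right)} = 14 - 10 t$ ($S{\left(t,o \right)} = 4 - 2 \left(-1 + t\right) 5 = 4 - 2 \left(-5 + 5 t\right) = 4 - \left(-10 + 10 t\right) = 14 - 10 t$)
$\frac{1}{\frac{607}{-866} + \frac{1}{S{\left(32,11 \right)} - 686}} = \frac{1}{\frac{607}{-866} + \frac{1}{\left(14 - 320\right) - 686}} = \frac{1}{607 \left(- \frac{1}{866}\right) + \frac{1}{\left(14 - 320\right) - 686}} = \frac{1}{- \frac{607}{866} + \frac{1}{-306 - 686}} = \frac{1}{- \frac{607}{866} + \frac{1}{-992}} = \frac{1}{- \frac{607}{866} - \frac{1}{992}} = \frac{1}{- \frac{301505}{429536}} = - \frac{429536}{301505}$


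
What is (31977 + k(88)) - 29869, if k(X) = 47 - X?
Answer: 2067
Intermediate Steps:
(31977 + k(88)) - 29869 = (31977 + (47 - 1*88)) - 29869 = (31977 + (47 - 88)) - 29869 = (31977 - 41) - 29869 = 31936 - 29869 = 2067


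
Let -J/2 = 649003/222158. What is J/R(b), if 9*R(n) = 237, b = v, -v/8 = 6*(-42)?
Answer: -1947009/8775241 ≈ -0.22188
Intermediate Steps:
v = 2016 (v = -48*(-42) = -8*(-252) = 2016)
b = 2016
R(n) = 79/3 (R(n) = (⅑)*237 = 79/3)
J = -649003/111079 (J = -1298006/222158 = -2*649003/222158 = -649003/111079 ≈ -5.8427)
J/R(b) = -649003/(111079*79/3) = -649003/111079*3/79 = -1947009/8775241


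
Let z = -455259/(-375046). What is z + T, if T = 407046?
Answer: 3115539375/7654 ≈ 4.0705e+5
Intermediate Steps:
z = 9291/7654 (z = -455259*(-1/375046) = 9291/7654 ≈ 1.2139)
z + T = 9291/7654 + 407046 = 3115539375/7654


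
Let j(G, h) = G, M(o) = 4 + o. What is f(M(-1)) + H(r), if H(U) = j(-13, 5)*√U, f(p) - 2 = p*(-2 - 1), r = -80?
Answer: -7 - 52*I*√5 ≈ -7.0 - 116.28*I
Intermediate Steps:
f(p) = 2 - 3*p (f(p) = 2 + p*(-2 - 1) = 2 + p*(-3) = 2 - 3*p)
H(U) = -13*√U
f(M(-1)) + H(r) = (2 - 3*(4 - 1)) - 52*I*√5 = (2 - 3*3) - 52*I*√5 = (2 - 9) - 52*I*√5 = -7 - 52*I*√5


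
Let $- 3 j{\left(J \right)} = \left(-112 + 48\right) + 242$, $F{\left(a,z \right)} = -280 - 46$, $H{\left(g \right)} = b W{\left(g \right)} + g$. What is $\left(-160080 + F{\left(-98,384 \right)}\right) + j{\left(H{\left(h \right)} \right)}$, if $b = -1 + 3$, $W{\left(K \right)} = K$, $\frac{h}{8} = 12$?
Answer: $- \frac{481396}{3} \approx -1.6047 \cdot 10^{5}$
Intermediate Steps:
$h = 96$ ($h = 8 \cdot 12 = 96$)
$b = 2$
$H{\left(g \right)} = 3 g$ ($H{\left(g \right)} = 2 g + g = 3 g$)
$F{\left(a,z \right)} = -326$ ($F{\left(a,z \right)} = -280 - 46 = -326$)
$j{\left(J \right)} = - \frac{178}{3}$ ($j{\left(J \right)} = - \frac{\left(-112 + 48\right) + 242}{3} = - \frac{-64 + 242}{3} = \left(- \frac{1}{3}\right) 178 = - \frac{178}{3}$)
$\left(-160080 + F{\left(-98,384 \right)}\right) + j{\left(H{\left(h \right)} \right)} = \left(-160080 - 326\right) - \frac{178}{3} = -160406 - \frac{178}{3} = - \frac{481396}{3}$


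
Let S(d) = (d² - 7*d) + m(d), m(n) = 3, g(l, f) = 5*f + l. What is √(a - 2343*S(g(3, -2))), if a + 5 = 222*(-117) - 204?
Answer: I*√262826 ≈ 512.67*I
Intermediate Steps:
g(l, f) = l + 5*f
a = -26183 (a = -5 + (222*(-117) - 204) = -5 + (-25974 - 204) = -5 - 26178 = -26183)
S(d) = 3 + d² - 7*d (S(d) = (d² - 7*d) + 3 = 3 + d² - 7*d)
√(a - 2343*S(g(3, -2))) = √(-26183 - 2343*(3 + (3 + 5*(-2))² - 7*(3 + 5*(-2)))) = √(-26183 - 2343*(3 + (3 - 10)² - 7*(3 - 10))) = √(-26183 - 2343*(3 + (-7)² - 7*(-7))) = √(-26183 - 2343*(3 + 49 + 49)) = √(-26183 - 2343*101) = √(-26183 - 236643) = √(-262826) = I*√262826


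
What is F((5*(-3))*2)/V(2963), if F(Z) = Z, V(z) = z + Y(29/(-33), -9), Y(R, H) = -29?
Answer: -5/489 ≈ -0.010225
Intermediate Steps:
V(z) = -29 + z (V(z) = z - 29 = -29 + z)
F((5*(-3))*2)/V(2963) = ((5*(-3))*2)/(-29 + 2963) = -15*2/2934 = -30*1/2934 = -5/489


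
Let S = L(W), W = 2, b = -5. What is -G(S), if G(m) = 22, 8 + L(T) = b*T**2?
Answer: -22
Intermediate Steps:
L(T) = -8 - 5*T**2
S = -28 (S = -8 - 5*2**2 = -8 - 5*4 = -8 - 20 = -28)
-G(S) = -1*22 = -22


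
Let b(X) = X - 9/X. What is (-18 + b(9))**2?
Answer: 100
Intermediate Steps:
(-18 + b(9))**2 = (-18 + (9 - 9/9))**2 = (-18 + (9 - 9*1/9))**2 = (-18 + (9 - 1))**2 = (-18 + 8)**2 = (-10)**2 = 100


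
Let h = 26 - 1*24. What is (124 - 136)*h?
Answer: -24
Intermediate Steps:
h = 2 (h = 26 - 24 = 2)
(124 - 136)*h = (124 - 136)*2 = -12*2 = -24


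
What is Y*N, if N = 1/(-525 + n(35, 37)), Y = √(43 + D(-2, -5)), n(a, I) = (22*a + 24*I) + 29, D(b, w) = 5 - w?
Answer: √53/1162 ≈ 0.0062652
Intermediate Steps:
n(a, I) = 29 + 22*a + 24*I
Y = √53 (Y = √(43 + (5 - 1*(-5))) = √(43 + (5 + 5)) = √(43 + 10) = √53 ≈ 7.2801)
N = 1/1162 (N = 1/(-525 + (29 + 22*35 + 24*37)) = 1/(-525 + (29 + 770 + 888)) = 1/(-525 + 1687) = 1/1162 ≈ 0.00086058)
Y*N = √53*(1/1162) = √53/1162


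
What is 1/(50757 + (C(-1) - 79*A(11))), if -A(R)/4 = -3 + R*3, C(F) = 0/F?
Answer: 1/60237 ≈ 1.6601e-5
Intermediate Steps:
C(F) = 0
A(R) = 12 - 12*R (A(R) = -4*(-3 + R*3) = -4*(-3 + 3*R) = 12 - 12*R)
1/(50757 + (C(-1) - 79*A(11))) = 1/(50757 + (0 - 79*(12 - 12*11))) = 1/(50757 + (0 - 79*(12 - 132))) = 1/(50757 + (0 - 79*(-120))) = 1/(50757 + (0 + 9480)) = 1/(50757 + 9480) = 1/60237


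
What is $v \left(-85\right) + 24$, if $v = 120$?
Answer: $-10176$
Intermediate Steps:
$v \left(-85\right) + 24 = 120 \left(-85\right) + 24 = -10200 + 24 = -10176$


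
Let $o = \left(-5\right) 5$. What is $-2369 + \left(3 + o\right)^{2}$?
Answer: $-1885$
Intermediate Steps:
$o = -25$
$-2369 + \left(3 + o\right)^{2} = -2369 + \left(3 - 25\right)^{2} = -2369 + \left(-22\right)^{2} = -2369 + 484 = -1885$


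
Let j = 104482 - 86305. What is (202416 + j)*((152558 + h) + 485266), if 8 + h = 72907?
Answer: 156780518739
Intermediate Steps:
j = 18177
h = 72899 (h = -8 + 72907 = 72899)
(202416 + j)*((152558 + h) + 485266) = (202416 + 18177)*((152558 + 72899) + 485266) = 220593*(225457 + 485266) = 220593*710723 = 156780518739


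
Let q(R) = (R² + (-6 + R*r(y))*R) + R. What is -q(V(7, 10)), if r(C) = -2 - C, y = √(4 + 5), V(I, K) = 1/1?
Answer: 9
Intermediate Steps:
V(I, K) = 1
y = 3 (y = √9 = 3)
q(R) = R + R² + R*(-6 - 5*R) (q(R) = (R² + (-6 + R*(-2 - 1*3))*R) + R = (R² + (-6 + R*(-2 - 3))*R) + R = (R² + (-6 + R*(-5))*R) + R = (R² + (-6 - 5*R)*R) + R = (R² + R*(-6 - 5*R)) + R = R + R² + R*(-6 - 5*R))
-q(V(7, 10)) = -(-1)*(5 + 4*1) = -(-1)*(5 + 4) = -(-1)*9 = -1*(-9) = 9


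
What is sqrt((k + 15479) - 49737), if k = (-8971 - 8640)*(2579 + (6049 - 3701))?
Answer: I*sqrt(86803655) ≈ 9316.8*I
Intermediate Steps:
k = -86769397 (k = -17611*(2579 + 2348) = -17611*4927 = -86769397)
sqrt((k + 15479) - 49737) = sqrt((-86769397 + 15479) - 49737) = sqrt(-86753918 - 49737) = sqrt(-86803655) = I*sqrt(86803655)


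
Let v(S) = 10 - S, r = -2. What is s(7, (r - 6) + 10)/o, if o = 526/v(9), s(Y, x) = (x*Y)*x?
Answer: 14/263 ≈ 0.053232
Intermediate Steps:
s(Y, x) = Y*x**2 (s(Y, x) = (Y*x)*x = Y*x**2)
o = 526 (o = 526/(10 - 1*9) = 526/(10 - 9) = 526/1 = 526*1 = 526)
s(7, (r - 6) + 10)/o = (7*((-2 - 6) + 10)**2)/526 = (7*(-8 + 10)**2)*(1/526) = (7*2**2)*(1/526) = (7*4)*(1/526) = 28*(1/526) = 14/263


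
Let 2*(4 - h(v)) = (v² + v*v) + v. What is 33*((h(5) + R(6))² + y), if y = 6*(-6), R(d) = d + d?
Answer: 12705/4 ≈ 3176.3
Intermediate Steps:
R(d) = 2*d
h(v) = 4 - v² - v/2 (h(v) = 4 - ((v² + v*v) + v)/2 = 4 - ((v² + v²) + v)/2 = 4 - (2*v² + v)/2 = 4 - (v + 2*v²)/2 = 4 + (-v² - v/2) = 4 - v² - v/2)
y = -36
33*((h(5) + R(6))² + y) = 33*(((4 - 1*5² - ½*5) + 2*6)² - 36) = 33*(((4 - 1*25 - 5/2) + 12)² - 36) = 33*(((4 - 25 - 5/2) + 12)² - 36) = 33*((-47/2 + 12)² - 36) = 33*((-23/2)² - 36) = 33*(529/4 - 36) = 33*(385/4) = 12705/4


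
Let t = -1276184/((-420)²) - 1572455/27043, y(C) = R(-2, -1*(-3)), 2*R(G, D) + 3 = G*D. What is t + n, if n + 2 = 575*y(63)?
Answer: -113078619476/42592725 ≈ -2654.9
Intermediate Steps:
R(G, D) = -3/2 + D*G/2 (R(G, D) = -3/2 + (G*D)/2 = -3/2 + (D*G)/2 = -3/2 + D*G/2)
y(C) = -9/2 (y(C) = -3/2 + (½)*(-1*(-3))*(-2) = -3/2 + (½)*3*(-2) = -3/2 - 3 = -9/2)
n = -5179/2 (n = -2 + 575*(-9/2) = -2 - 5175/2 = -5179/2 ≈ -2589.5)
t = -5569516177/85185450 (t = -1276184/176400 - 1572455*1/27043 = -1276184*1/176400 - 1572455/27043 = -22789/3150 - 1572455/27043 = -5569516177/85185450 ≈ -65.381)
t + n = -5569516177/85185450 - 5179/2 = -113078619476/42592725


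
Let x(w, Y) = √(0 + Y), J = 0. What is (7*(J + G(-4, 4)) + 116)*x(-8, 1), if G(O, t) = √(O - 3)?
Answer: 116 + 7*I*√7 ≈ 116.0 + 18.52*I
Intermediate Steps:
x(w, Y) = √Y
G(O, t) = √(-3 + O)
(7*(J + G(-4, 4)) + 116)*x(-8, 1) = (7*(0 + √(-3 - 4)) + 116)*√1 = (7*(0 + √(-7)) + 116)*1 = (7*(0 + I*√7) + 116)*1 = (7*(I*√7) + 116)*1 = (7*I*√7 + 116)*1 = (116 + 7*I*√7)*1 = 116 + 7*I*√7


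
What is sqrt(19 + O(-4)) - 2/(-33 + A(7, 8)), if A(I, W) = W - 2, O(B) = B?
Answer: 2/27 + sqrt(15) ≈ 3.9471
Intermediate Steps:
A(I, W) = -2 + W
sqrt(19 + O(-4)) - 2/(-33 + A(7, 8)) = sqrt(19 - 4) - 2/(-33 + (-2 + 8)) = sqrt(15) - 2/(-33 + 6) = sqrt(15) - 2/(-27) = sqrt(15) - 2*(-1/27) = sqrt(15) + 2/27 = 2/27 + sqrt(15)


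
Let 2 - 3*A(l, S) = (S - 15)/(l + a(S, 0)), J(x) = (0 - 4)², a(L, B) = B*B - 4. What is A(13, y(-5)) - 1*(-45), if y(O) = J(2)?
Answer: 1232/27 ≈ 45.630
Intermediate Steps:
a(L, B) = -4 + B² (a(L, B) = B² - 4 = -4 + B²)
J(x) = 16 (J(x) = (-4)² = 16)
y(O) = 16
A(l, S) = ⅔ - (-15 + S)/(3*(-4 + l)) (A(l, S) = ⅔ - (S - 15)/(3*(l + (-4 + 0²))) = ⅔ - (-15 + S)/(3*(l + (-4 + 0))) = ⅔ - (-15 + S)/(3*(l - 4)) = ⅔ - (-15 + S)/(3*(-4 + l)))
A(13, y(-5)) - 1*(-45) = (-7 + 16 - 2*13)/(3*(4 - 1*13)) - 1*(-45) = (-7 + 16 - 26)/(3*(4 - 13)) + 45 = (⅓)*(-17)/(-9) + 45 = (⅓)*(-⅑)*(-17) + 45 = 17/27 + 45 = 1232/27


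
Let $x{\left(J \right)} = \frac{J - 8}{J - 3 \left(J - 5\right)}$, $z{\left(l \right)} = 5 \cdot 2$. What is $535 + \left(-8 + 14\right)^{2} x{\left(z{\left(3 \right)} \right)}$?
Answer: $\frac{2603}{5} \approx 520.6$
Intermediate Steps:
$z{\left(l \right)} = 10$
$x{\left(J \right)} = \frac{-8 + J}{15 - 2 J}$ ($x{\left(J \right)} = \frac{-8 + J}{J - 3 \left(-5 + J\right)} = \frac{-8 + J}{J - \left(-15 + 3 J\right)} = \frac{-8 + J}{15 - 2 J}$)
$535 + \left(-8 + 14\right)^{2} x{\left(z{\left(3 \right)} \right)} = 535 + \left(-8 + 14\right)^{2} \frac{8 - 10}{-15 + 2 \cdot 10} = 535 + 6^{2} \frac{8 - 10}{-15 + 20} = 535 + 36 \cdot \frac{1}{5} \left(-2\right) = 535 + 36 \left(- \frac{2}{5}\right) = 535 - \frac{72}{5} = \frac{2603}{5}$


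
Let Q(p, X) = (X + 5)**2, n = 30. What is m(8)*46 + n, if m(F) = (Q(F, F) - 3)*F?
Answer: 61118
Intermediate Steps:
Q(p, X) = (5 + X)**2
m(F) = F*(-3 + (5 + F)**2) (m(F) = ((5 + F)**2 - 3)*F = (-3 + (5 + F)**2)*F = F*(-3 + (5 + F)**2))
m(8)*46 + n = (8*(-3 + (5 + 8)**2))*46 + 30 = (8*(-3 + 13**2))*46 + 30 = (8*(-3 + 169))*46 + 30 = (8*166)*46 + 30 = 1328*46 + 30 = 61088 + 30 = 61118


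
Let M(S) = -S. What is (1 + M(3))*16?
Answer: -32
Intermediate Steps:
(1 + M(3))*16 = (1 - 1*3)*16 = (1 - 3)*16 = -2*16 = -32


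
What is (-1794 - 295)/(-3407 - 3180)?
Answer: 2089/6587 ≈ 0.31714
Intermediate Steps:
(-1794 - 295)/(-3407 - 3180) = -2089/(-6587) = -2089*(-1/6587) = 2089/6587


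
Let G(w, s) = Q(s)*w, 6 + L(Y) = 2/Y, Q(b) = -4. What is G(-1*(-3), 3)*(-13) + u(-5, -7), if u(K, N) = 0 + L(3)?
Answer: 452/3 ≈ 150.67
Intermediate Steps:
L(Y) = -6 + 2/Y
u(K, N) = -16/3 (u(K, N) = 0 + (-6 + 2/3) = 0 + (-6 + 2*(⅓)) = 0 + (-6 + ⅔) = 0 - 16/3 = -16/3)
G(w, s) = -4*w
G(-1*(-3), 3)*(-13) + u(-5, -7) = -(-4)*(-3)*(-13) - 16/3 = -4*3*(-13) - 16/3 = -12*(-13) - 16/3 = 156 - 16/3 = 452/3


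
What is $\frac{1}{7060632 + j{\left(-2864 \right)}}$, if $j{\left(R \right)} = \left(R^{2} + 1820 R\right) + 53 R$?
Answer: $\frac{1}{9898856} \approx 1.0102 \cdot 10^{-7}$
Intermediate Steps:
$j{\left(R \right)} = R^{2} + 1873 R$
$\frac{1}{7060632 + j{\left(-2864 \right)}} = \frac{1}{7060632 - 2864 \left(1873 - 2864\right)} = \frac{1}{7060632 - -2838224} = \frac{1}{7060632 + 2838224} = \frac{1}{9898856}$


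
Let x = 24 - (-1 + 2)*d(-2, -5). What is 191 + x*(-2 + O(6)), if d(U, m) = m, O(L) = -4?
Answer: 17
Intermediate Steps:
x = 29 (x = 24 - (-1 + 2)*(-5) = 24 - (-5) = 24 - 1*(-5) = 24 + 5 = 29)
191 + x*(-2 + O(6)) = 191 + 29*(-2 - 4) = 191 + 29*(-6) = 191 - 174 = 17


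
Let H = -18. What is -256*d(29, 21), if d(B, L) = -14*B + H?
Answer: 108544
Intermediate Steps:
d(B, L) = -18 - 14*B (d(B, L) = -14*B - 18 = -18 - 14*B)
-256*d(29, 21) = -256*(-18 - 14*29) = -256*(-18 - 406) = -256*(-424) = 108544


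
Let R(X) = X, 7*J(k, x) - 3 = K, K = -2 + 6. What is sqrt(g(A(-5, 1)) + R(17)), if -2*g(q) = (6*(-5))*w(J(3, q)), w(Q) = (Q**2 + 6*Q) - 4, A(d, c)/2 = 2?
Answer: sqrt(62) ≈ 7.8740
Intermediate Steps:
A(d, c) = 4 (A(d, c) = 2*2 = 4)
K = 4
J(k, x) = 1 (J(k, x) = 3/7 + (1/7)*4 = 3/7 + 4/7 = 1)
w(Q) = -4 + Q**2 + 6*Q
g(q) = 45 (g(q) = -6*(-5)*(-4 + 1**2 + 6*1)/2 = -(-15)*(-4 + 1 + 6) = -(-15)*3 = -1/2*(-90) = 45)
sqrt(g(A(-5, 1)) + R(17)) = sqrt(45 + 17) = sqrt(62)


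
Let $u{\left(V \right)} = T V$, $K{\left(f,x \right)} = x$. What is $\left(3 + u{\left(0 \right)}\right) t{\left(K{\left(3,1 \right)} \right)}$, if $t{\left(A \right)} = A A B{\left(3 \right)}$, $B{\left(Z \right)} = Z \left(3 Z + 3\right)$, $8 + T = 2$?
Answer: $108$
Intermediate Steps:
$T = -6$ ($T = -8 + 2 = -6$)
$B{\left(Z \right)} = Z \left(3 + 3 Z\right)$
$t{\left(A \right)} = 36 A^{2}$ ($t{\left(A \right)} = A A 3 \cdot 3 \left(1 + 3\right) = A^{2} \cdot 3 \cdot 3 \cdot 4 = A^{2} \cdot 36 = 36 A^{2}$)
$u{\left(V \right)} = - 6 V$
$\left(3 + u{\left(0 \right)}\right) t{\left(K{\left(3,1 \right)} \right)} = \left(3 - 0\right) 36 \cdot 1^{2} = \left(3 + 0\right) 36 \cdot 1 = 3 \cdot 36 = 108$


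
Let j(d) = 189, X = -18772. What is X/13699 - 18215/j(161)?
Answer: -1902821/19467 ≈ -97.746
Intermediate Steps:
X/13699 - 18215/j(161) = -18772/13699 - 18215/189 = -18772*1/13699 - 18215*1/189 = -988/721 - 18215/189 = -1902821/19467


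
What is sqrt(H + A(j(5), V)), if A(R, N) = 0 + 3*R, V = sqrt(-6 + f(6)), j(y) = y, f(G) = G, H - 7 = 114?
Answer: 2*sqrt(34) ≈ 11.662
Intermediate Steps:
H = 121 (H = 7 + 114 = 121)
V = 0 (V = sqrt(-6 + 6) = sqrt(0) = 0)
A(R, N) = 3*R
sqrt(H + A(j(5), V)) = sqrt(121 + 3*5) = sqrt(121 + 15) = sqrt(136) = 2*sqrt(34)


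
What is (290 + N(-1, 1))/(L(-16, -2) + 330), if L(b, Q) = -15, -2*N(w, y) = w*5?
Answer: 13/14 ≈ 0.92857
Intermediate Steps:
N(w, y) = -5*w/2 (N(w, y) = -w*5/2 = -5*w/2)
(290 + N(-1, 1))/(L(-16, -2) + 330) = (290 - 5/2*(-1))/(-15 + 330) = (290 + 5/2)/315 = (585/2)*(1/315) = 13/14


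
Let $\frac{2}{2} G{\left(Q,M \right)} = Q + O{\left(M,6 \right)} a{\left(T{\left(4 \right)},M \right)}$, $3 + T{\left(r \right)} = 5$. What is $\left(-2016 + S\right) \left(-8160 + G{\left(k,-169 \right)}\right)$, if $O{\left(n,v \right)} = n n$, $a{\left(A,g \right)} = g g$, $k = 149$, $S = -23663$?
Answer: $-20946943470090$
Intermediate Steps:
$T{\left(r \right)} = 2$ ($T{\left(r \right)} = -3 + 5 = 2$)
$a{\left(A,g \right)} = g^{2}$
$O{\left(n,v \right)} = n^{2}$
$G{\left(Q,M \right)} = Q + M^{4}$ ($G{\left(Q,M \right)} = Q + M^{2} M^{2} = Q + M^{4}$)
$\left(-2016 + S\right) \left(-8160 + G{\left(k,-169 \right)}\right) = \left(-2016 - 23663\right) \left(-8160 + \left(149 + \left(-169\right)^{4}\right)\right) = - 25679 \left(-8160 + \left(149 + 815730721\right)\right) = - 25679 \left(-8160 + 815730870\right) = \left(-25679\right) 815722710 = -20946943470090$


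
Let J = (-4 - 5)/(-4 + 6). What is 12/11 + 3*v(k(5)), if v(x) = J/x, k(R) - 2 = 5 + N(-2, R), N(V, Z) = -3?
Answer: -201/88 ≈ -2.2841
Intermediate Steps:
J = -9/2 ≈ -4.5000
k(R) = 4 (k(R) = 2 + (5 - 3) = 2 + 2 = 4)
v(x) = -9/(2*x)
12/11 + 3*v(k(5)) = 12/11 + 3*(-9/2/4) = 12*(1/11) + 3*(-9/2*¼) = 12/11 + 3*(-9/8) = 12/11 - 27/8 = -201/88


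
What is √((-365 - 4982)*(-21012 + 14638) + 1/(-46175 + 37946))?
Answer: √2307896709103869/8229 ≈ 5838.0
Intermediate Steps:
√((-365 - 4982)*(-21012 + 14638) + 1/(-46175 + 37946)) = √(-5347*(-6374) + 1/(-8229)) = √(34081778 - 1/8229) = √(280458951161/8229) = √2307896709103869/8229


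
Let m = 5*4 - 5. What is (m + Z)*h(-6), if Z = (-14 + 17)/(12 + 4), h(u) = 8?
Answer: 243/2 ≈ 121.50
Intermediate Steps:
m = 15 (m = 20 - 5 = 15)
Z = 3/16 ≈ 0.18750
(m + Z)*h(-6) = (15 + 3/16)*8 = (243/16)*8 = 243/2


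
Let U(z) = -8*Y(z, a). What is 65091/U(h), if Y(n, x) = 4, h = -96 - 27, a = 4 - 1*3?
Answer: -65091/32 ≈ -2034.1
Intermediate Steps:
a = 1 (a = 4 - 3 = 1)
h = -123
U(z) = -32 (U(z) = -8*4 = -32)
65091/U(h) = 65091/(-32) = 65091*(-1/32) = -65091/32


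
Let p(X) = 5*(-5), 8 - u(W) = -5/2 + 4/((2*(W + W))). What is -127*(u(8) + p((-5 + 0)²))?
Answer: 14859/8 ≈ 1857.4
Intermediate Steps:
u(W) = 21/2 - 1/W (u(W) = 8 - (-5/2 + 4/((2*(W + W)))) = 8 - (-5*½ + 4/((2*(2*W)))) = 8 - (-5/2 + 4/((4*W))) = 8 - (-5/2 + 4*(1/(4*W))) = 8 - (-5/2 + 1/W) = 8 + (5/2 - 1/W) = 21/2 - 1/W)
p(X) = -25
-127*(u(8) + p((-5 + 0)²)) = -127*((21/2 - 1/8) - 25) = -127*((21/2 - 1*⅛) - 25) = -127*((21/2 - ⅛) - 25) = -127*(83/8 - 25) = -127*(-117/8) = 14859/8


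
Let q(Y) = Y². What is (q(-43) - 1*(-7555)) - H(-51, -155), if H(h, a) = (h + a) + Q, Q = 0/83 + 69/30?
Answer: 96077/10 ≈ 9607.7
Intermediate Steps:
Q = 23/10 (Q = 0*(1/83) + 69*(1/30) = 0 + 23/10 = 23/10 ≈ 2.3000)
H(h, a) = 23/10 + a + h (H(h, a) = (h + a) + 23/10 = (a + h) + 23/10 = 23/10 + a + h)
(q(-43) - 1*(-7555)) - H(-51, -155) = ((-43)² - 1*(-7555)) - (23/10 - 155 - 51) = (1849 + 7555) - 1*(-2037/10) = 9404 + 2037/10 = 96077/10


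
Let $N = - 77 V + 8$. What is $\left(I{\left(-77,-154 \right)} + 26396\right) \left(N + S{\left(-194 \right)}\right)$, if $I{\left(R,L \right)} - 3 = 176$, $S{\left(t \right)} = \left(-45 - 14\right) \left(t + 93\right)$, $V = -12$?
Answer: $183128325$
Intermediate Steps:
$S{\left(t \right)} = -5487 - 59 t$ ($S{\left(t \right)} = - 59 \left(93 + t\right) = -5487 - 59 t$)
$N = 932$ ($N = \left(-77\right) \left(-12\right) + 8 = 924 + 8 = 932$)
$I{\left(R,L \right)} = 179$ ($I{\left(R,L \right)} = 3 + 176 = 179$)
$\left(I{\left(-77,-154 \right)} + 26396\right) \left(N + S{\left(-194 \right)}\right) = \left(179 + 26396\right) \left(932 - -5959\right) = 26575 \left(932 + \left(-5487 + 11446\right)\right) = 26575 \left(932 + 5959\right) = 26575 \cdot 6891 = 183128325$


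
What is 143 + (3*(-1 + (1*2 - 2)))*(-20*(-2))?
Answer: 23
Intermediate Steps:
143 + (3*(-1 + (1*2 - 2)))*(-20*(-2)) = 143 + (3*(-1 + (2 - 2)))*40 = 143 + (3*(-1 + 0))*40 = 143 + (3*(-1))*40 = 143 - 3*40 = 143 - 120 = 23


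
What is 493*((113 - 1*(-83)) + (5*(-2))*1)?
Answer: 91698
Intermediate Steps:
493*((113 - 1*(-83)) + (5*(-2))*1) = 493*((113 + 83) - 10*1) = 493*(196 - 10) = 493*186 = 91698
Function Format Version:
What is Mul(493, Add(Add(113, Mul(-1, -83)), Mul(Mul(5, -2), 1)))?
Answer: 91698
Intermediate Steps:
Mul(493, Add(Add(113, Mul(-1, -83)), Mul(Mul(5, -2), 1))) = Mul(493, Add(Add(113, 83), Mul(-10, 1))) = Mul(493, Add(196, -10)) = Mul(493, 186) = 91698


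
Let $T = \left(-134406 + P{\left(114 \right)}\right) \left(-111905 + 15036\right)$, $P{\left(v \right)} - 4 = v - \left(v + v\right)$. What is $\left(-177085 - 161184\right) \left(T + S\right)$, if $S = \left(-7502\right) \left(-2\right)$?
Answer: $-4407795737718752$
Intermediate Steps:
$S = 15004$
$P{\left(v \right)} = 4 - v$ ($P{\left(v \right)} = 4 + \left(v - \left(v + v\right)\right) = 4 + \left(v - 2 v\right) = 4 - v$)
$T = 13030430404$ ($T = \left(-134406 + \left(4 - 114\right)\right) \left(-111905 + 15036\right) = \left(-134406 + \left(4 - 114\right)\right) \left(-96869\right) = \left(-134406 - 110\right) \left(-96869\right) = \left(-134516\right) \left(-96869\right) = 13030430404$)
$\left(-177085 - 161184\right) \left(T + S\right) = \left(-177085 - 161184\right) \left(13030430404 + 15004\right) = \left(-338269\right) 13030445408 = -4407795737718752$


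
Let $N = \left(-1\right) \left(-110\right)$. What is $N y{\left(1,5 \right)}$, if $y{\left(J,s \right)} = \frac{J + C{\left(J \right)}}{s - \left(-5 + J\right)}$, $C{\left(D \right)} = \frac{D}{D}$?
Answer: $\frac{220}{9} \approx 24.444$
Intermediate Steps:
$C{\left(D \right)} = 1$
$y{\left(J,s \right)} = \frac{1 + J}{5 + s - J}$ ($y{\left(J,s \right)} = \frac{J + 1}{s - \left(-5 + J\right)} = \frac{1 + J}{5 + s - J}$)
$N = 110$
$N y{\left(1,5 \right)} = 110 \frac{1 + 1}{5 + 5 - 1} = 110 \frac{1}{5 + 5 - 1} \cdot 2 = 110 \cdot \frac{1}{9} \cdot 2 = 110 \cdot \frac{2}{9} = \frac{220}{9}$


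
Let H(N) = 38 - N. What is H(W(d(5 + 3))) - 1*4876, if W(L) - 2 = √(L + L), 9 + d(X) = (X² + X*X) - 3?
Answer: -4840 - 2*√58 ≈ -4855.2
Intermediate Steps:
d(X) = -12 + 2*X² (d(X) = -9 + ((X² + X*X) - 3) = -9 + ((X² + X²) - 3) = -9 + (2*X² - 3) = -9 + (-3 + 2*X²) = -12 + 2*X²)
W(L) = 2 + √2*√L (W(L) = 2 + √(L + L) = 2 + √(2*L) = 2 + √2*√L)
H(W(d(5 + 3))) - 1*4876 = (38 - (2 + √2*√(-12 + 2*(5 + 3)²))) - 1*4876 = (38 - (2 + √2*√(-12 + 2*8²))) - 4876 = (38 - (2 + √2*√(-12 + 2*64))) - 4876 = (38 - (2 + √2*√(-12 + 128))) - 4876 = (38 - (2 + √2*√116)) - 4876 = (38 - (2 + √2*(2*√29))) - 4876 = (38 - (2 + 2*√58)) - 4876 = (38 + (-2 - 2*√58)) - 4876 = (36 - 2*√58) - 4876 = -4840 - 2*√58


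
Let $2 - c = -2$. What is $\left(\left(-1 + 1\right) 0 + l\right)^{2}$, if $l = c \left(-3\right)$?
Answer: $144$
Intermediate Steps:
$c = 4$ ($c = 2 - -2 = 2 + 2 = 4$)
$l = -12$ ($l = 4 \left(-3\right) = -12$)
$\left(\left(-1 + 1\right) 0 + l\right)^{2} = \left(\left(-1 + 1\right) 0 - 12\right)^{2} = \left(0 \cdot 0 - 12\right)^{2} = \left(0 - 12\right)^{2} = \left(-12\right)^{2} = 144$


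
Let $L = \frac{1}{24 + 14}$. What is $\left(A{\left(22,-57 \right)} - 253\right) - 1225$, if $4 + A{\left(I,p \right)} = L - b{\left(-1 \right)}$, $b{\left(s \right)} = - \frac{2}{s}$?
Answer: $- \frac{56391}{38} \approx -1484.0$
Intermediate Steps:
$L = \frac{1}{38} \approx 0.026316$
$A{\left(I,p \right)} = - \frac{227}{38}$ ($A{\left(I,p \right)} = -4 + \left(\frac{1}{38} - - \frac{2}{-1}\right) = -4 + \left(\frac{1}{38} - \left(-2\right) \left(-1\right)\right) = -4 + \left(\frac{1}{38} - 2\right) = -4 - \frac{75}{38} = - \frac{227}{38}$)
$\left(A{\left(22,-57 \right)} - 253\right) - 1225 = \left(- \frac{227}{38} - 253\right) - 1225 = - \frac{9841}{38} - 1225 = - \frac{56391}{38}$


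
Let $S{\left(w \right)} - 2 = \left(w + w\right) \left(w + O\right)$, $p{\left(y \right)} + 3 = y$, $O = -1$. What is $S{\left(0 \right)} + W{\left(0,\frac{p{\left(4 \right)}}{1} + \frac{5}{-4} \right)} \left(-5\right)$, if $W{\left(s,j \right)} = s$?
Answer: $2$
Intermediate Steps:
$p{\left(y \right)} = -3 + y$
$S{\left(w \right)} = 2 + 2 w \left(-1 + w\right)$ ($S{\left(w \right)} = 2 + \left(w + w\right) \left(w - 1\right) = 2 + 2 w \left(-1 + w\right)$)
$S{\left(0 \right)} + W{\left(0,\frac{p{\left(4 \right)}}{1} + \frac{5}{-4} \right)} \left(-5\right) = \left(2 - 0 + 2 \cdot 0^{2}\right) + 0 \left(-5\right) = \left(2 + 0 + 2 \cdot 0\right) + 0 = \left(2 + 0 + 0\right) + 0 = 2 + 0 = 2$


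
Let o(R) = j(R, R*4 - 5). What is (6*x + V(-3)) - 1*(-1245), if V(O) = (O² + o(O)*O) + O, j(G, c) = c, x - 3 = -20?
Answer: 1200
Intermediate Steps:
x = -17 (x = 3 - 20 = -17)
o(R) = -5 + 4*R (o(R) = R*4 - 5 = 4*R - 5 = -5 + 4*R)
V(O) = O + O² + O*(-5 + 4*O) (V(O) = (O² + (-5 + 4*O)*O) + O = (O² + O*(-5 + 4*O)) + O = O + O² + O*(-5 + 4*O))
(6*x + V(-3)) - 1*(-1245) = (6*(-17) - 3*(-4 + 5*(-3))) - 1*(-1245) = (-102 - 3*(-4 - 15)) + 1245 = (-102 - 3*(-19)) + 1245 = (-102 + 57) + 1245 = -45 + 1245 = 1200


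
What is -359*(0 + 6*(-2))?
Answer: 4308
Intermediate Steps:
-359*(0 + 6*(-2)) = -359*(0 - 12) = -359*(-12) = 4308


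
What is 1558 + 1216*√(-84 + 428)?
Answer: 1558 + 2432*√86 ≈ 24111.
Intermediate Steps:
1558 + 1216*√(-84 + 428) = 1558 + 1216*√344 = 1558 + 1216*(2*√86) = 1558 + 2432*√86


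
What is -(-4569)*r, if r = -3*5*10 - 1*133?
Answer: -1293027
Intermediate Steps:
r = -283 (r = -15*10 - 133 = -150 - 133 = -283)
-(-4569)*r = -(-4569)*(-283) = -4569*283 = -1293027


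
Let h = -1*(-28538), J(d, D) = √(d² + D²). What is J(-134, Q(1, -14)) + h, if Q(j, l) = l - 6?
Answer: 28538 + 2*√4589 ≈ 28674.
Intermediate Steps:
Q(j, l) = -6 + l
J(d, D) = √(D² + d²)
h = 28538
J(-134, Q(1, -14)) + h = √((-6 - 14)² + (-134)²) + 28538 = √((-20)² + 17956) + 28538 = √(400 + 17956) + 28538 = √18356 + 28538 = 2*√4589 + 28538 = 28538 + 2*√4589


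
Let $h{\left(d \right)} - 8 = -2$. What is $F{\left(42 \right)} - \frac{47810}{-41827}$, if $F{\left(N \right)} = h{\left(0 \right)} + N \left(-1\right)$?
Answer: $- \frac{1457962}{41827} \approx -34.857$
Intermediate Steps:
$h{\left(d \right)} = 6$ ($h{\left(d \right)} = 8 - 2 = 6$)
$F{\left(N \right)} = 6 - N$ ($F{\left(N \right)} = 6 + N \left(-1\right) = 6 - N$)
$F{\left(42 \right)} - \frac{47810}{-41827} = \left(6 - 42\right) - \frac{47810}{-41827} = \left(6 - 42\right) - 47810 \left(- \frac{1}{41827}\right) = -36 - - \frac{47810}{41827} = -36 + \frac{47810}{41827} = - \frac{1457962}{41827}$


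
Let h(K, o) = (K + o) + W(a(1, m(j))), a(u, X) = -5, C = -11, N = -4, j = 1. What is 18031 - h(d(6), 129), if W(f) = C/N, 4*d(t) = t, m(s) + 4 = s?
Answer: 71591/4 ≈ 17898.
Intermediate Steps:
m(s) = -4 + s
d(t) = t/4
W(f) = 11/4 (W(f) = -11/(-4) = -11*(-¼) = 11/4)
h(K, o) = 11/4 + K + o (h(K, o) = (K + o) + 11/4 = 11/4 + K + o)
18031 - h(d(6), 129) = 18031 - (11/4 + (¼)*6 + 129) = 18031 - (11/4 + 3/2 + 129) = 18031 - 1*533/4 = 18031 - 533/4 = 71591/4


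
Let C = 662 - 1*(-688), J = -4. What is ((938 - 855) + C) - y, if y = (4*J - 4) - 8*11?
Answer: 1541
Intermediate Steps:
C = 1350 (C = 662 + 688 = 1350)
y = -108 (y = (4*(-4) - 4) - 8*11 = (-16 - 4) - 88 = -20 - 88 = -108)
((938 - 855) + C) - y = ((938 - 855) + 1350) - 1*(-108) = (83 + 1350) + 108 = 1433 + 108 = 1541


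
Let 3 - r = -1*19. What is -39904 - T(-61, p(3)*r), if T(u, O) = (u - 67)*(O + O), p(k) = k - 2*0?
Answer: -23008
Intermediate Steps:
p(k) = k (p(k) = k + 0 = k)
r = 22 (r = 3 - (-1)*19 = 3 - 1*(-19) = 3 + 19 = 22)
T(u, O) = 2*O*(-67 + u) (T(u, O) = (-67 + u)*(2*O) = 2*O*(-67 + u))
-39904 - T(-61, p(3)*r) = -39904 - 2*3*22*(-67 - 61) = -39904 - 2*66*(-128) = -39904 - 1*(-16896) = -39904 + 16896 = -23008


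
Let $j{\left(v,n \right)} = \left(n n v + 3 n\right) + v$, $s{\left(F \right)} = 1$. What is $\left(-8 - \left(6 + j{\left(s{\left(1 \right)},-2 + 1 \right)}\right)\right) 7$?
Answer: $-91$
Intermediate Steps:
$j{\left(v,n \right)} = v + 3 n + v n^{2}$ ($j{\left(v,n \right)} = \left(n^{2} v + 3 n\right) + v = \left(v n^{2} + 3 n\right) + v = \left(3 n + v n^{2}\right) + v = v + 3 n + v n^{2}$)
$\left(-8 - \left(6 + j{\left(s{\left(1 \right)},-2 + 1 \right)}\right)\right) 7 = \left(-8 - \left(7 + \left(-2 + 1\right)^{2} + 3 \left(-2 + 1\right)\right)\right) 7 = \left(-8 - \left(7 - 3 + \left(-1\right)^{2}\right)\right) 7 = \left(-8 - \left(4 + 1\right)\right) 7 = \left(-8 - 5\right) 7 = \left(-13\right) 7 = -91$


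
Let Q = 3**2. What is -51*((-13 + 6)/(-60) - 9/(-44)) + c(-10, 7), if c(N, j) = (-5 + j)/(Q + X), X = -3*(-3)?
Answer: -8054/495 ≈ -16.271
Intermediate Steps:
X = 9
Q = 9
c(N, j) = -5/18 + j/18 (c(N, j) = (-5 + j)/(9 + 9) = (-5 + j)/18 = (-5 + j)*(1/18) = -5/18 + j/18)
-51*((-13 + 6)/(-60) - 9/(-44)) + c(-10, 7) = -51*((-13 + 6)/(-60) - 9/(-44)) + (-5/18 + (1/18)*7) = -51*(-7*(-1/60) - 9*(-1/44)) + (-5/18 + 7/18) = -51*(7/60 + 9/44) + 1/9 = -51*53/165 + 1/9 = -901/55 + 1/9 = -8054/495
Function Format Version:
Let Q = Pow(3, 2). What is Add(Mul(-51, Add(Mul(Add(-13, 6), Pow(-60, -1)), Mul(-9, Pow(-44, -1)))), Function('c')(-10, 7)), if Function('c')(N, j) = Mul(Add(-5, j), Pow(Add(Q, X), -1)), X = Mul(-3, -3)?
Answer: Rational(-8054, 495) ≈ -16.271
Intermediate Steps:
X = 9
Q = 9
Function('c')(N, j) = Add(Rational(-5, 18), Mul(Rational(1, 18), j)) (Function('c')(N, j) = Mul(Add(-5, j), Pow(Add(9, 9), -1)) = Mul(Add(-5, j), Pow(18, -1)) = Mul(Add(-5, j), Rational(1, 18)) = Add(Rational(-5, 18), Mul(Rational(1, 18), j)))
Add(Mul(-51, Add(Mul(Add(-13, 6), Pow(-60, -1)), Mul(-9, Pow(-44, -1)))), Function('c')(-10, 7)) = Add(Mul(-51, Add(Mul(Add(-13, 6), Pow(-60, -1)), Mul(-9, Pow(-44, -1)))), Add(Rational(-5, 18), Mul(Rational(1, 18), 7))) = Add(Mul(-51, Add(Mul(-7, Rational(-1, 60)), Mul(-9, Rational(-1, 44)))), Add(Rational(-5, 18), Rational(7, 18))) = Add(Mul(-51, Add(Rational(7, 60), Rational(9, 44))), Rational(1, 9)) = Add(Mul(-51, Rational(53, 165)), Rational(1, 9)) = Add(Rational(-901, 55), Rational(1, 9)) = Rational(-8054, 495)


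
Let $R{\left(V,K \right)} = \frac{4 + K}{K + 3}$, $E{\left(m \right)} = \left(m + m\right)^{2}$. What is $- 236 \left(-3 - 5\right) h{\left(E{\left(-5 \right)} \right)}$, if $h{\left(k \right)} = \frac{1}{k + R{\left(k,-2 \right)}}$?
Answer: $\frac{944}{51} \approx 18.51$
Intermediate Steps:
$E{\left(m \right)} = 4 m^{2}$ ($E{\left(m \right)} = \left(2 m\right)^{2} = 4 m^{2}$)
$R{\left(V,K \right)} = \frac{4 + K}{3 + K}$
$h{\left(k \right)} = \frac{1}{2 + k}$ ($h{\left(k \right)} = \frac{1}{k + \frac{4 - 2}{3 - 2}} = \frac{1}{k + 1^{-1} \cdot 2} = \frac{1}{k + 1 \cdot 2} = \frac{1}{k + 2} = \frac{1}{2 + k}$)
$- 236 \left(-3 - 5\right) h{\left(E{\left(-5 \right)} \right)} = - 236 \frac{-3 - 5}{2 + 4 \left(-5\right)^{2}} = - 236 \left(- \frac{8}{2 + 4 \cdot 25}\right) = - 236 \left(- \frac{8}{2 + 100}\right) = - 236 \left(- \frac{8}{102}\right) = - 236 \left(\left(-8\right) \frac{1}{102}\right) = \left(-236\right) \left(- \frac{4}{51}\right) = \frac{944}{51}$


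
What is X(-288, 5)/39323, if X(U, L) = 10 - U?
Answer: 298/39323 ≈ 0.0075783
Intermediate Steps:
X(-288, 5)/39323 = (10 - 1*(-288))/39323 = (10 + 288)*(1/39323) = 298*(1/39323) = 298/39323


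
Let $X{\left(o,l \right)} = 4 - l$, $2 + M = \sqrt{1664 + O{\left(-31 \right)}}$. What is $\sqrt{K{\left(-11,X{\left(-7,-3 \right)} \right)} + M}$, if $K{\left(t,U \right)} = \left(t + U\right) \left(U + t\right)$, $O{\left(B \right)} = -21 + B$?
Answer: $\sqrt{14 + 2 \sqrt{403}} \approx 7.3587$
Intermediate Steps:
$M = -2 + 2 \sqrt{403}$ ($M = -2 + \sqrt{1664 - 52} = -2 + \sqrt{1612} = -2 + 2 \sqrt{403} \approx 38.15$)
$K{\left(t,U \right)} = \left(U + t\right)^{2}$ ($K{\left(t,U \right)} = \left(U + t\right) \left(U + t\right) = \left(U + t\right)^{2}$)
$\sqrt{K{\left(-11,X{\left(-7,-3 \right)} \right)} + M} = \sqrt{\left(\left(4 - -3\right) - 11\right)^{2} - \left(2 - 2 \sqrt{403}\right)} = \sqrt{\left(\left(4 + 3\right) - 11\right)^{2} - \left(2 - 2 \sqrt{403}\right)} = \sqrt{\left(7 - 11\right)^{2} - \left(2 - 2 \sqrt{403}\right)} = \sqrt{\left(-4\right)^{2} - \left(2 - 2 \sqrt{403}\right)} = \sqrt{16 - \left(2 - 2 \sqrt{403}\right)} = \sqrt{14 + 2 \sqrt{403}}$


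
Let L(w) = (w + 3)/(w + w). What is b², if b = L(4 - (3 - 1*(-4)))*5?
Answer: 0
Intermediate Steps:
L(w) = (3 + w)/(2*w) (L(w) = (3 + w)/((2*w)) = (3 + w)*(1/(2*w)) = (3 + w)/(2*w))
b = 0 (b = ((3 + (4 - (3 - 1*(-4))))/(2*(4 - (3 - 1*(-4)))))*5 = ((3 + (4 - (3 + 4)))/(2*(4 - (3 + 4))))*5 = ((3 + (4 - 1*7))/(2*(4 - 1*7)))*5 = ((3 + (4 - 7))/(2*(4 - 7)))*5 = ((½)*(3 - 3)/(-3))*5 = ((½)*(-⅓)*0)*5 = 0*5 = 0)
b² = 0² = 0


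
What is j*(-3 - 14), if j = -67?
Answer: 1139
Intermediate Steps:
j*(-3 - 14) = -67*(-3 - 14) = -67*(-17) = 1139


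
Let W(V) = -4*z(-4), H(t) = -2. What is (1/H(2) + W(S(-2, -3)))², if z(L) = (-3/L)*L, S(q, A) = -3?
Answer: 529/4 ≈ 132.25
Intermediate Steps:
z(L) = -3
W(V) = 12 (W(V) = -4*(-3) = 12)
(1/H(2) + W(S(-2, -3)))² = (1/(-2) + 12)² = (-½ + 12)² = (23/2)² = 529/4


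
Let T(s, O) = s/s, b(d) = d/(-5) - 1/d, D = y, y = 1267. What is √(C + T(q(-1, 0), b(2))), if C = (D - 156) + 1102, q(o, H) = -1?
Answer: 3*√246 ≈ 47.053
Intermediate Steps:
D = 1267
b(d) = -1/d - d/5 (b(d) = d*(-⅕) - 1/d = -d/5 - 1/d = -1/d - d/5)
T(s, O) = 1
C = 2213 (C = (1267 - 156) + 1102 = 1111 + 1102 = 2213)
√(C + T(q(-1, 0), b(2))) = √(2213 + 1) = √2214 = 3*√246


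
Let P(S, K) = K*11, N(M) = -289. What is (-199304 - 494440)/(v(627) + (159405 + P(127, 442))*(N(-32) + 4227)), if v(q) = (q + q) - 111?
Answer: -693744/646884589 ≈ -0.0010724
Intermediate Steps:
P(S, K) = 11*K
v(q) = -111 + 2*q (v(q) = 2*q - 111 = -111 + 2*q)
(-199304 - 494440)/(v(627) + (159405 + P(127, 442))*(N(-32) + 4227)) = (-199304 - 494440)/((-111 + 2*627) + (159405 + 11*442)*(-289 + 4227)) = -693744/((-111 + 1254) + (159405 + 4862)*3938) = -693744/(1143 + 164267*3938) = -693744/(1143 + 646883446) = -693744/646884589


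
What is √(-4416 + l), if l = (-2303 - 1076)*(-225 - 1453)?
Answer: √5665546 ≈ 2380.2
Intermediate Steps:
l = 5669962 (l = -3379*(-1678) = 5669962)
√(-4416 + l) = √(-4416 + 5669962) = √5665546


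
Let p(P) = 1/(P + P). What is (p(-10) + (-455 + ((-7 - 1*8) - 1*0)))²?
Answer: 88378801/400 ≈ 2.2095e+5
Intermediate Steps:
p(P) = 1/(2*P)
(p(-10) + (-455 + ((-7 - 1*8) - 1*0)))² = ((½)/(-10) + (-455 + ((-7 - 1*8) - 1*0)))² = ((½)*(-⅒) + (-455 + ((-7 - 8) + 0)))² = (-1/20 + (-455 + (-15 + 0)))² = (-1/20 + (-455 - 15))² = (-1/20 - 470)² = (-9401/20)² = 88378801/400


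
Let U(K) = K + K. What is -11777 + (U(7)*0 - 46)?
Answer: -11823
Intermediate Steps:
U(K) = 2*K
-11777 + (U(7)*0 - 46) = -11777 + ((2*7)*0 - 46) = -11777 + (14*0 - 46) = -11777 + (0 - 46) = -11777 - 46 = -11823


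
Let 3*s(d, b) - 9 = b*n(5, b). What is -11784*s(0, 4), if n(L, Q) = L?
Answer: -113912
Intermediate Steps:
s(d, b) = 3 + 5*b/3 (s(d, b) = 3 + (b*5)/3 = 3 + (5*b)/3 = 3 + 5*b/3)
-11784*s(0, 4) = -11784*(3 + (5/3)*4) = -11784*(3 + 20/3) = -11784*29/3 = -113912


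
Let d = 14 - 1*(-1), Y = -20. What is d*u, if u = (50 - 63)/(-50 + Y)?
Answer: 39/14 ≈ 2.7857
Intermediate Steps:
d = 15 (d = 14 + 1 = 15)
u = 13/70 (u = (50 - 63)/(-50 - 20) = -13/(-70) = -13*(-1/70) = 13/70 ≈ 0.18571)
d*u = 15*(13/70) = 39/14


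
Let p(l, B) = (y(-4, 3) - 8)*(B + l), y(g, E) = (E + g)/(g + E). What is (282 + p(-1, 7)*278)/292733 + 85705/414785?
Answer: 581789185/3469178783 ≈ 0.16770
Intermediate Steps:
y(g, E) = 1 (y(g, E) = (E + g)/(E + g) = 1)
p(l, B) = -7*B - 7*l (p(l, B) = (1 - 8)*(B + l) = -7*(B + l) = -7*B - 7*l)
(282 + p(-1, 7)*278)/292733 + 85705/414785 = (282 + (-7*7 - 7*(-1))*278)/292733 + 85705/414785 = (282 + (-49 + 7)*278)*(1/292733) + 85705*(1/414785) = (282 - 42*278)*(1/292733) + 17141/82957 = (282 - 11676)*(1/292733) + 17141/82957 = -11394*1/292733 + 17141/82957 = -11394/292733 + 17141/82957 = 581789185/3469178783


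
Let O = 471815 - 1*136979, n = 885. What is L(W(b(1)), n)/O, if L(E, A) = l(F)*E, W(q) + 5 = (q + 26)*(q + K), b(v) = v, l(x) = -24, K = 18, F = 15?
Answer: -1016/27903 ≈ -0.036412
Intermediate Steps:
W(q) = -5 + (18 + q)*(26 + q) (W(q) = -5 + (q + 26)*(q + 18) = -5 + (26 + q)*(18 + q) = -5 + (18 + q)*(26 + q))
L(E, A) = -24*E
O = 334836 (O = 471815 - 136979 = 334836)
L(W(b(1)), n)/O = -24*(463 + 1² + 44*1)/334836 = -24*(463 + 1 + 44)*(1/334836) = -24*508*(1/334836) = -12192*1/334836 = -1016/27903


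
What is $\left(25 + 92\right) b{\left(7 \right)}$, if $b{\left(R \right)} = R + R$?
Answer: $1638$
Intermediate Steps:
$b{\left(R \right)} = 2 R$
$\left(25 + 92\right) b{\left(7 \right)} = \left(25 + 92\right) 2 \cdot 7 = 117 \cdot 14 = 1638$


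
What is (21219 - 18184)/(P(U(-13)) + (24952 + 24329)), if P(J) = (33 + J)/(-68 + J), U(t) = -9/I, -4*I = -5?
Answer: 1141160/18529527 ≈ 0.061586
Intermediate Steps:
I = 5/4 (I = -¼*(-5) = 5/4 ≈ 1.2500)
U(t) = -36/5 (U(t) = -9/5/4 = -9*⅘ = -36/5)
P(J) = (33 + J)/(-68 + J)
(21219 - 18184)/(P(U(-13)) + (24952 + 24329)) = (21219 - 18184)/((33 - 36/5)/(-68 - 36/5) + (24952 + 24329)) = 3035/((129/5)/(-376/5) + 49281) = 3035/(-5/376*129/5 + 49281) = 3035/(-129/376 + 49281) = 3035/(18529527/376) = 3035*(376/18529527) = 1141160/18529527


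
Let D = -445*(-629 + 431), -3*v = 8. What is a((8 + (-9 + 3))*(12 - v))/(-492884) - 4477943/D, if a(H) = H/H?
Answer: -1103553272861/21714004620 ≈ -50.822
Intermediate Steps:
v = -8/3 (v = -⅓*8 = -8/3 ≈ -2.6667)
D = 88110 (D = -445*(-198) = 88110)
a(H) = 1
a((8 + (-9 + 3))*(12 - v))/(-492884) - 4477943/D = 1/(-492884) - 4477943/88110 = 1*(-1/492884) - 4477943*1/88110 = -1/492884 - 4477943/88110 = -1103553272861/21714004620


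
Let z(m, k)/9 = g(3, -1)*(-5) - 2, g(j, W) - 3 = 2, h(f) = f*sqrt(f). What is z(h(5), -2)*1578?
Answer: -383454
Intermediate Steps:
h(f) = f**(3/2)
g(j, W) = 5 (g(j, W) = 3 + 2 = 5)
z(m, k) = -243 (z(m, k) = 9*(5*(-5) - 2) = 9*(-25 - 2) = 9*(-27) = -243)
z(h(5), -2)*1578 = -243*1578 = -383454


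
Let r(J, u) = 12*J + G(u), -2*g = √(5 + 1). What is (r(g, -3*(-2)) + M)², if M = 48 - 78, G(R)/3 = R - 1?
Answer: 441 + 180*√6 ≈ 881.91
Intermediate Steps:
g = -√6/2 (g = -√(5 + 1)/2 = -√6/2 ≈ -1.2247)
G(R) = -3 + 3*R (G(R) = 3*(R - 1) = 3*(-1 + R) = -3 + 3*R)
r(J, u) = -3 + 3*u + 12*J (r(J, u) = 12*J + (-3 + 3*u) = -3 + 3*u + 12*J)
M = -30
(r(g, -3*(-2)) + M)² = ((-3 + 3*(-3*(-2)) + 12*(-√6/2)) - 30)² = ((-3 + 3*6 - 6*√6) - 30)² = ((-3 + 18 - 6*√6) - 30)² = ((15 - 6*√6) - 30)² = (-15 - 6*√6)²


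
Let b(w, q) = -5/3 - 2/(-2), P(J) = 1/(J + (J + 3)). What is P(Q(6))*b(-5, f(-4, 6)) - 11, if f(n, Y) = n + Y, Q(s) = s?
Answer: -497/45 ≈ -11.044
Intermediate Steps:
f(n, Y) = Y + n
P(J) = 1/(3 + 2*J) (P(J) = 1/(J + (3 + J)) = 1/(3 + 2*J))
b(w, q) = -⅔ (b(w, q) = -5*⅓ - 2*(-½) = -5/3 + 1 = -⅔)
P(Q(6))*b(-5, f(-4, 6)) - 11 = -⅔/(3 + 2*6) - 11 = -⅔/(3 + 12) - 11 = -⅔/15 - 11 = (1/15)*(-⅔) - 11 = -2/45 - 11 = -497/45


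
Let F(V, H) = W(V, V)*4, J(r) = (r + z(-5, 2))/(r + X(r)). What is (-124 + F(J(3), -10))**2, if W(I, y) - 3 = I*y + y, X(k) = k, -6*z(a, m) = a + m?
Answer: 15202201/1296 ≈ 11730.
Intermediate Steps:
z(a, m) = -a/6 - m/6 (z(a, m) = -(a + m)/6 = -a/6 - m/6)
J(r) = (1/2 + r)/(2*r) (J(r) = (r + (-1/6*(-5) - 1/6*2))/(r + r) = (r + (5/6 - 1/3))/((2*r)) = (r + 1/2)*(1/(2*r)) = (1/2 + r)*(1/(2*r)) = (1/2 + r)/(2*r))
W(I, y) = 3 + y + I*y (W(I, y) = 3 + (I*y + y) = 3 + (y + I*y) = 3 + y + I*y)
F(V, H) = 12 + 4*V + 4*V**2 (F(V, H) = (3 + V + V*V)*4 = (3 + V + V**2)*4 = 12 + 4*V + 4*V**2)
(-124 + F(J(3), -10))**2 = (-124 + (12 + 4*((1/4)*(1 + 2*3)/3) + 4*((1/4)*(1 + 2*3)/3)**2))**2 = (-124 + (12 + 4*((1/4)*(1/3)*(1 + 6)) + 4*((1/4)*(1/3)*(1 + 6))**2))**2 = (-124 + (12 + 4*((1/4)*(1/3)*7) + 4*((1/4)*(1/3)*7)**2))**2 = (-124 + (12 + 4*(7/12) + 4*(7/12)**2))**2 = (-124 + (12 + 7/3 + 4*(49/144)))**2 = (-124 + (12 + 7/3 + 49/36))**2 = (-124 + 565/36)**2 = (-3899/36)**2 = 15202201/1296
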